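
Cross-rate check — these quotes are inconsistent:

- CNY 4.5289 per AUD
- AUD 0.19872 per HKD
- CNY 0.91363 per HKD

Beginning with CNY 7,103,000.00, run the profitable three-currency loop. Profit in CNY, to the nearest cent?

Profit: CNY 107,707.13

Profitable loop is CNY → AUD → HKD → CNY:
CNY 7,103,000.00 ÷ 4.5289 = AUD 1,568,372.01
AUD 1,568,372.01 ÷ 0.19872 = HKD 7,892,371.23
HKD 7,892,371.23 × 0.91363 = CNY 7,210,707.13
Profit = CNY 7,210,707.13 − CNY 7,103,000.00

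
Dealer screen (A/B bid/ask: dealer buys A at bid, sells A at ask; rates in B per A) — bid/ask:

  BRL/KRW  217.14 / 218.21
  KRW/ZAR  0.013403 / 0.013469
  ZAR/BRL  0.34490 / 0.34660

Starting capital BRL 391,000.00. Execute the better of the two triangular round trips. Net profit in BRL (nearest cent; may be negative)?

Net profit: BRL 1,474.82

Best loop BRL → KRW → ZAR → BRL:
BRL 391,000.00 × 217.14 (sell BRL at bid) = KRW 84,901,740
KRW 84,901,740 × 0.013403 (sell KRW at bid) = ZAR 1,137,938.02
ZAR 1,137,938.02 × 0.34490 (sell ZAR at bid) = BRL 392,474.82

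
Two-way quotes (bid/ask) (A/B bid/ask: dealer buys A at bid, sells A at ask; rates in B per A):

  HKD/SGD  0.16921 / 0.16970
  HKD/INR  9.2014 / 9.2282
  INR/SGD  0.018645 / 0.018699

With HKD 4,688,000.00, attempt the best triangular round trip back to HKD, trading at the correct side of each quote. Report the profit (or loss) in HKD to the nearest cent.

Net profit: HKD 51,385.76

Best loop HKD → INR → SGD → HKD:
HKD 4,688,000.00 × 9.2014 (sell HKD at bid) = INR 43,136,163.20
INR 43,136,163.20 × 0.018645 (sell INR at bid) = SGD 804,273.76
SGD 804,273.76 ÷ 0.16970 (buy HKD at ask) = HKD 4,739,385.76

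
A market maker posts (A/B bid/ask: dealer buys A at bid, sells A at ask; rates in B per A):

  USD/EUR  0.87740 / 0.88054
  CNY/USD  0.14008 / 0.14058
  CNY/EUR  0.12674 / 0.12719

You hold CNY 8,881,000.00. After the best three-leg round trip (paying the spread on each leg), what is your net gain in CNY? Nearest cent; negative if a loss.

Best loop CNY → EUR → USD → CNY:
CNY 8,881,000.00 × 0.12674 (sell CNY at bid) = EUR 1,125,577.94
EUR 1,125,577.94 ÷ 0.88054 (buy USD at ask) = USD 1,278,281.44
USD 1,278,281.44 ÷ 0.14058 (buy CNY at ask) = CNY 9,092,911.09

Net profit: CNY 211,911.09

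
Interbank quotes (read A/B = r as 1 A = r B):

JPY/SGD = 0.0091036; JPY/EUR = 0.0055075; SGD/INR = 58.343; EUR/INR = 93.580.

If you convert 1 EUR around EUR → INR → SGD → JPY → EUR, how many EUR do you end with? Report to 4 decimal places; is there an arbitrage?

0.9704 (arbitrage exists)

Around EUR → INR → SGD → JPY → EUR: 1 × 93.580 ÷ 58.343 ÷ 0.0091036 × 0.0055075 = 0.970366
Product < 1; profitable direction is EUR → JPY → SGD → INR → EUR.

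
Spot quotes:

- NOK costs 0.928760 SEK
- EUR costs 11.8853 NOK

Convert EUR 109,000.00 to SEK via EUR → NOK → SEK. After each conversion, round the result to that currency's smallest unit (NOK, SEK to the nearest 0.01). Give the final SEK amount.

EUR 109,000.00 × 11.8853 = NOK 1,295,497.70
NOK 1,295,497.70 × 0.928760 = SEK 1,203,206.44

SEK 1,203,206.44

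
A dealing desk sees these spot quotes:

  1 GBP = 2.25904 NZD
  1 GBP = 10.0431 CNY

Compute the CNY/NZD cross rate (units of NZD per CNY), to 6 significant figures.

CNY/NZD = 0.224935

1 CNY ÷ 10.0431 = 0.0995708 GBP
0.0995708 GBP × 2.25904 = 0.224935 NZD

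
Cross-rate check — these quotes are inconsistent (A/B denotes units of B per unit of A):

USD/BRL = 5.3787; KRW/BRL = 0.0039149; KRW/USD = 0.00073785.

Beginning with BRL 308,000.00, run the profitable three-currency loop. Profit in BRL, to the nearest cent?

Profitable loop is BRL → KRW → USD → BRL:
BRL 308,000.00 ÷ 0.0039149 = KRW 78,673,785
KRW 78,673,785 × 0.00073785 = USD 58,049.45
USD 58,049.45 × 5.3787 = BRL 312,230.59
Profit = BRL 312,230.59 − BRL 308,000.00

Profit: BRL 4,230.59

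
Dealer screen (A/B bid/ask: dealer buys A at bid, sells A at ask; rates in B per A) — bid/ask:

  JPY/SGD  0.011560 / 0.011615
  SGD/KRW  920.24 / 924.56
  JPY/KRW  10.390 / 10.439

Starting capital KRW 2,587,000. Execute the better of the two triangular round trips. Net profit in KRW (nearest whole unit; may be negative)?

Net profit: KRW 49,310

Best loop KRW → JPY → SGD → KRW:
KRW 2,587,000 ÷ 10.439 (buy JPY at ask) = JPY 247,821
JPY 247,821 × 0.011560 (sell JPY at bid) = SGD 2,864.81
SGD 2,864.81 × 920.24 (sell SGD at bid) = KRW 2,636,310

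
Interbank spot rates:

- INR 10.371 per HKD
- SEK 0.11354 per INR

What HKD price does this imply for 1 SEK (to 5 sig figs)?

1 SEK ÷ 0.11354 = 8.80747 INR
8.80747 INR ÷ 10.371 = 0.84924 HKD

SEK/HKD = 0.84924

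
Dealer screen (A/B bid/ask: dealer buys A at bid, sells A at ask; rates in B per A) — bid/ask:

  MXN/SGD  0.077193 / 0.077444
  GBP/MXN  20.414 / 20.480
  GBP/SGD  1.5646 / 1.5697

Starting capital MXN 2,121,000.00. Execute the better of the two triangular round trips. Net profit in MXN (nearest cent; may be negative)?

Net profit: MXN 8,266.59

Best loop MXN → SGD → GBP → MXN:
MXN 2,121,000.00 × 0.077193 (sell MXN at bid) = SGD 163,726.35
SGD 163,726.35 ÷ 1.5697 (buy GBP at ask) = GBP 104,304.23
GBP 104,304.23 × 20.414 (sell GBP at bid) = MXN 2,129,266.59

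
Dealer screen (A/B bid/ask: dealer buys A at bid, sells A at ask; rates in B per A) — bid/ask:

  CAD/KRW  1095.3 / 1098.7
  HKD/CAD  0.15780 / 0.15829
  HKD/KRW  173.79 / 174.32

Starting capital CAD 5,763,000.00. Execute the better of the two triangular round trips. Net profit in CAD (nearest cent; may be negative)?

Best loop CAD → HKD → KRW → CAD:
CAD 5,763,000.00 ÷ 0.15829 (buy HKD at ask) = HKD 36,407,858.99
HKD 36,407,858.99 × 173.79 (sell HKD at bid) = KRW 6,327,321,814
KRW 6,327,321,814 ÷ 1098.7 (buy CAD at ask) = CAD 5,758,916.73

Net result: CAD -4,083.27 (no profitable arbitrage after spreads)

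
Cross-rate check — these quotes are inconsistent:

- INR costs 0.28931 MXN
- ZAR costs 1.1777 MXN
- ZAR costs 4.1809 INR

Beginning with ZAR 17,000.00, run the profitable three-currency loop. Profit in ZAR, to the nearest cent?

Profitable loop is ZAR → INR → MXN → ZAR:
ZAR 17,000.00 × 4.1809 = INR 71,075.30
INR 71,075.30 × 0.28931 = MXN 20,562.80
MXN 20,562.80 ÷ 1.1777 = ZAR 17,460.13
Profit = ZAR 17,460.13 − ZAR 17,000.00

Profit: ZAR 460.13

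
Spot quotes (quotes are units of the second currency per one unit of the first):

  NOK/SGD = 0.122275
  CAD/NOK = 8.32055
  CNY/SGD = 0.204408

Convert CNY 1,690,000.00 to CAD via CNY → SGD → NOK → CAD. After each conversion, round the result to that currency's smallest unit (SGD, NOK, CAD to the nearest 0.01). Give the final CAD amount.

CNY 1,690,000.00 × 0.204408 = SGD 345,449.52
SGD 345,449.52 ÷ 0.122275 = NOK 2,825,185.20
NOK 2,825,185.20 ÷ 8.32055 = CAD 339,543.08

CAD 339,543.08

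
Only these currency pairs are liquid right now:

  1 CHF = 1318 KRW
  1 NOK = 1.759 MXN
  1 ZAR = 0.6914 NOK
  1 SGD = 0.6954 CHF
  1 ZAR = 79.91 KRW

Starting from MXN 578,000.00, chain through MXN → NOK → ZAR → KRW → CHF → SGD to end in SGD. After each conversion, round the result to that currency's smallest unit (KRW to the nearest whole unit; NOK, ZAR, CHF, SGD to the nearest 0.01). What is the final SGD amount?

MXN 578,000.00 ÷ 1.759 = NOK 328,595.79
NOK 328,595.79 ÷ 0.6914 = ZAR 475,261.48
ZAR 475,261.48 × 79.91 = KRW 37,978,145
KRW 37,978,145 ÷ 1318 = CHF 28,814.98
CHF 28,814.98 ÷ 0.6954 = SGD 41,436.55

SGD 41,436.55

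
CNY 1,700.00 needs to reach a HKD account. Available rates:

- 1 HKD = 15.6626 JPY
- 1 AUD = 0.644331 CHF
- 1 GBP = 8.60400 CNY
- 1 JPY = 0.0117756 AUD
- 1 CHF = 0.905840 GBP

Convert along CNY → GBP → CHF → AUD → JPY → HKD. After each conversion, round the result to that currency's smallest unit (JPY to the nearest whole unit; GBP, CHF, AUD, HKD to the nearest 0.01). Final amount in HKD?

CNY 1,700.00 ÷ 8.60400 = GBP 197.58
GBP 197.58 ÷ 0.905840 = CHF 218.12
CHF 218.12 ÷ 0.644331 = AUD 338.52
AUD 338.52 ÷ 0.0117756 = JPY 28,748
JPY 28,748 ÷ 15.6626 = HKD 1,835.46

HKD 1,835.46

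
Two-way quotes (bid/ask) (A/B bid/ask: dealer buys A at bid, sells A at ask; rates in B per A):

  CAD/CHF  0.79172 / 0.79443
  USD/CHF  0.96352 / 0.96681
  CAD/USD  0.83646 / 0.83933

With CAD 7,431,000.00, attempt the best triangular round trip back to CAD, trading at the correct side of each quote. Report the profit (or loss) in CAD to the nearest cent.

Net profit: CAD 107,718.67

Best loop CAD → USD → CHF → CAD:
CAD 7,431,000.00 × 0.83646 (sell CAD at bid) = USD 6,215,734.26
USD 6,215,734.26 × 0.96352 (sell USD at bid) = CHF 5,988,984.27
CHF 5,988,984.27 ÷ 0.79443 (buy CAD at ask) = CAD 7,538,718.67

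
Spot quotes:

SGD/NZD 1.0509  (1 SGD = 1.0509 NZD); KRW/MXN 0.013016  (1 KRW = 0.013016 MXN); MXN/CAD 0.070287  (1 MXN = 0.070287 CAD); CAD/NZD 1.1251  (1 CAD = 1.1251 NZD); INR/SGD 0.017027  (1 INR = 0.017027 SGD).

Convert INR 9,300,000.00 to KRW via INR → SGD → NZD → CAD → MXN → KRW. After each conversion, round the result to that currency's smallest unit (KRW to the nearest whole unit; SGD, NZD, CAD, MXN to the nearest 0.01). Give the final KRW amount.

KRW 161,673,483

INR 9,300,000.00 × 0.017027 = SGD 158,351.10
SGD 158,351.10 × 1.0509 = NZD 166,411.17
NZD 166,411.17 ÷ 1.1251 = CAD 147,907.89
CAD 147,907.89 ÷ 0.070287 = MXN 2,104,342.05
MXN 2,104,342.05 ÷ 0.013016 = KRW 161,673,483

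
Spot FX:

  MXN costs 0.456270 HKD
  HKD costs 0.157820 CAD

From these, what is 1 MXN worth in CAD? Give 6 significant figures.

MXN/CAD = 0.0720085

1 MXN × 0.456270 = 0.45627 HKD
0.45627 HKD × 0.157820 = 0.0720085 CAD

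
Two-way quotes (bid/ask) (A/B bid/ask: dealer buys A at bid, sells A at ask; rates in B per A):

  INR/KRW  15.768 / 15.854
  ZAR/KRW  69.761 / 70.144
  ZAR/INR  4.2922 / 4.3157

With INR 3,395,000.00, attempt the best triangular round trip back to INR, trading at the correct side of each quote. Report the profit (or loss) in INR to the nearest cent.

Best loop INR → ZAR → KRW → INR:
INR 3,395,000.00 ÷ 4.3157 (buy ZAR at ask) = ZAR 786,662.65
ZAR 786,662.65 × 69.761 (sell ZAR at bid) = KRW 54,878,373
KRW 54,878,373 ÷ 15.854 (buy INR at ask) = INR 3,461,484.37

Net profit: INR 66,484.37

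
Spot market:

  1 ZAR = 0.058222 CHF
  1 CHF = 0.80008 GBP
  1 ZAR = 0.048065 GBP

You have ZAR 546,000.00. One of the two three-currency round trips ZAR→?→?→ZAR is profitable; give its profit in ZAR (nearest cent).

Profitable loop is ZAR → GBP → CHF → ZAR:
ZAR 546,000.00 × 0.048065 = GBP 26,243.49
GBP 26,243.49 ÷ 0.80008 = CHF 32,801.08
CHF 32,801.08 ÷ 0.058222 = ZAR 563,379.52
Profit = ZAR 563,379.52 − ZAR 546,000.00

Profit: ZAR 17,379.52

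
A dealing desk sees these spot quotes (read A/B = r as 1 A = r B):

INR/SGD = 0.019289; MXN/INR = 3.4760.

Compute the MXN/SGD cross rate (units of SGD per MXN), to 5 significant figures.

1 MXN × 3.4760 = 3.476 INR
3.476 INR × 0.019289 = 0.0670486 SGD

MXN/SGD = 0.067049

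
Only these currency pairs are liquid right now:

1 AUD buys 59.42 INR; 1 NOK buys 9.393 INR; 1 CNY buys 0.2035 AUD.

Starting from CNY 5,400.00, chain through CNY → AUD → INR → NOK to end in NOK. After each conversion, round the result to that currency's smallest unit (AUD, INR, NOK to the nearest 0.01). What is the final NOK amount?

NOK 6,951.63

CNY 5,400.00 × 0.2035 = AUD 1,098.90
AUD 1,098.90 × 59.42 = INR 65,296.64
INR 65,296.64 ÷ 9.393 = NOK 6,951.63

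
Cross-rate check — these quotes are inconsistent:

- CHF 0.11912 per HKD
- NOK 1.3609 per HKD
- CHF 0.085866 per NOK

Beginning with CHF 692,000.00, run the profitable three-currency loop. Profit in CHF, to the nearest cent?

Profitable loop is CHF → NOK → HKD → CHF:
CHF 692,000.00 ÷ 0.085866 = NOK 8,059,068.78
NOK 8,059,068.78 ÷ 1.3609 = HKD 5,921,866.99
HKD 5,921,866.99 × 0.11912 = CHF 705,412.80
Profit = CHF 705,412.80 − CHF 692,000.00

Profit: CHF 13,412.80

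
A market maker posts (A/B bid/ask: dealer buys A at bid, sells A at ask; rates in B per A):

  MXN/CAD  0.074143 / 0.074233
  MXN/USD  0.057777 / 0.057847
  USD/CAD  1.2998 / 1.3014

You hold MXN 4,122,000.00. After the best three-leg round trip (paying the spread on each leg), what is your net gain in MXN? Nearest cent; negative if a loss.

Best loop MXN → USD → CAD → MXN:
MXN 4,122,000.00 × 0.057777 (sell MXN at bid) = USD 238,156.79
USD 238,156.79 × 1.2998 (sell USD at bid) = CAD 309,556.20
CAD 309,556.20 ÷ 0.074233 (buy MXN at ask) = MXN 4,170,061.84

Net profit: MXN 48,061.84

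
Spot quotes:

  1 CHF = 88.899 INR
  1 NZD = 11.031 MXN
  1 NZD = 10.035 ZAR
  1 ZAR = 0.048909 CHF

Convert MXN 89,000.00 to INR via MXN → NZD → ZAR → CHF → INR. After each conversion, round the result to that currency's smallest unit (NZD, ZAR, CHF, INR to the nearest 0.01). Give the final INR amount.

MXN 89,000.00 ÷ 11.031 = NZD 8,068.17
NZD 8,068.17 × 10.035 = ZAR 80,964.09
ZAR 80,964.09 × 0.048909 = CHF 3,959.87
CHF 3,959.87 × 88.899 = INR 352,028.48

INR 352,028.48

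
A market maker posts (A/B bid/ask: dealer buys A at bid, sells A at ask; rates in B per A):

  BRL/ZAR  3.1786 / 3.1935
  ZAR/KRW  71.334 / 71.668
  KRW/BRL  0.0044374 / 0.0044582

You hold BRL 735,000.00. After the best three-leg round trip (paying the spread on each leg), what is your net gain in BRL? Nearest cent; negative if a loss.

Best loop BRL → ZAR → KRW → BRL:
BRL 735,000.00 × 3.1786 (sell BRL at bid) = ZAR 2,336,271.00
ZAR 2,336,271.00 × 71.334 (sell ZAR at bid) = KRW 166,655,556
KRW 166,655,556 × 0.0044374 (sell KRW at bid) = BRL 739,517.36

Net profit: BRL 4,517.36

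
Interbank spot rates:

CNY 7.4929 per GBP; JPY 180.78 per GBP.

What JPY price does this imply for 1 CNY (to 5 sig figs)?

1 CNY ÷ 7.4929 = 0.13346 GBP
0.13346 GBP × 180.78 = 24.1268 JPY

CNY/JPY = 24.127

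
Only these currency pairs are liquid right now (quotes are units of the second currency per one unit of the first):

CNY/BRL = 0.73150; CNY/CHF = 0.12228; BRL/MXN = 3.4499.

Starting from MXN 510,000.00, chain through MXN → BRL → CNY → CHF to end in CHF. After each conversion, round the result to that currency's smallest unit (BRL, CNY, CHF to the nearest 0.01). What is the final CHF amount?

CHF 24,711.82

MXN 510,000.00 ÷ 3.4499 = BRL 147,830.37
BRL 147,830.37 ÷ 0.73150 = CNY 202,092.10
CNY 202,092.10 × 0.12228 = CHF 24,711.82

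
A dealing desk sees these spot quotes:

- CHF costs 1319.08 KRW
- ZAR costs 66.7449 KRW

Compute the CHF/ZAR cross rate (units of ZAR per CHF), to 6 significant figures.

CHF/ZAR = 19.7630

1 CHF × 1319.08 = 1319.08 KRW
1319.08 KRW ÷ 66.7449 = 19.763 ZAR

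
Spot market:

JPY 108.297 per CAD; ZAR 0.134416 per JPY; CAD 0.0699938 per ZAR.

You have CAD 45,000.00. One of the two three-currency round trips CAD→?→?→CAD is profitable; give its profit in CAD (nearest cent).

Profitable loop is CAD → JPY → ZAR → CAD:
CAD 45,000.00 × 108.297 = JPY 4,873,365
JPY 4,873,365 × 0.134416 = ZAR 655,058.23
ZAR 655,058.23 × 0.0699938 = CAD 45,850.01
Profit = CAD 45,850.01 − CAD 45,000.00

Profit: CAD 850.01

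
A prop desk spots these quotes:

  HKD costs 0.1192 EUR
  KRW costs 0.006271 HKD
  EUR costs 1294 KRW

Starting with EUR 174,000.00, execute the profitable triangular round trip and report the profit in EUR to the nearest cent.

Profit: EUR 5,887.89

Profitable loop is EUR → HKD → KRW → EUR:
EUR 174,000.00 ÷ 0.1192 = HKD 1,459,731.54
HKD 1,459,731.54 ÷ 0.006271 = KRW 232,774,923
KRW 232,774,923 ÷ 1294 = EUR 179,887.89
Profit = EUR 179,887.89 − EUR 174,000.00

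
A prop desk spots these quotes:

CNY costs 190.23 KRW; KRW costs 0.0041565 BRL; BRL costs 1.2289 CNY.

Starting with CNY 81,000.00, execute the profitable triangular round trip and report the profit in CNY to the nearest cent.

Profitable loop is CNY → BRL → KRW → CNY:
CNY 81,000.00 ÷ 1.2289 = BRL 65,912.60
BRL 65,912.60 ÷ 0.0041565 = KRW 15,857,718
KRW 15,857,718 ÷ 190.23 = CNY 83,360.76
Profit = CNY 83,360.76 − CNY 81,000.00

Profit: CNY 2,360.76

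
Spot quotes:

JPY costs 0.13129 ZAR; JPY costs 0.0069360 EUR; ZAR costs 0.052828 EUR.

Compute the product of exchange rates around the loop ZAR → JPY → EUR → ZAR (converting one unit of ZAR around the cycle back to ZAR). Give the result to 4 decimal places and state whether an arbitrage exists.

1.0000 (no arbitrage)

Around ZAR → JPY → EUR → ZAR: 1 ÷ 0.13129 × 0.0069360 ÷ 0.052828 = 1.000031
Product ≈ 1 (deviation 0.003%, within rounding noise).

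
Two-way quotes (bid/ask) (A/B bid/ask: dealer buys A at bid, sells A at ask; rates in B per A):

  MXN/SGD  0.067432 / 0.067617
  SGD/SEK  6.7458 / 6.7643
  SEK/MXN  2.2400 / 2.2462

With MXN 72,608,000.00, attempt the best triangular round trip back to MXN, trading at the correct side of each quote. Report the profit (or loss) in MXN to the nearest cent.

Net profit: MXN 1,375,009.62

Best loop MXN → SGD → SEK → MXN:
MXN 72,608,000.00 × 0.067432 (sell MXN at bid) = SGD 4,896,102.66
SGD 4,896,102.66 × 6.7458 (sell SGD at bid) = SEK 33,028,129.30
SEK 33,028,129.30 × 2.2400 (sell SEK at bid) = MXN 73,983,009.62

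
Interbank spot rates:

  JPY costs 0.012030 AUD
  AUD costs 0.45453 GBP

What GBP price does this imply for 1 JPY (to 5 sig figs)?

JPY/GBP = 0.0054680

1 JPY × 0.012030 = 0.01203 AUD
0.01203 AUD × 0.45453 = 0.005468 GBP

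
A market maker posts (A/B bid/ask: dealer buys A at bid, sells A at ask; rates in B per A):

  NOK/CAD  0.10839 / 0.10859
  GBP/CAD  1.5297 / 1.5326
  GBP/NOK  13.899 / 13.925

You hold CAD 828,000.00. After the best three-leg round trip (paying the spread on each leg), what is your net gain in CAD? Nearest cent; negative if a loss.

Best loop CAD → NOK → GBP → CAD:
CAD 828,000.00 ÷ 0.10859 (buy NOK at ask) = NOK 7,625,011.51
NOK 7,625,011.51 ÷ 13.925 (buy GBP at ask) = GBP 547,577.13
GBP 547,577.13 × 1.5297 (sell GBP at bid) = CAD 837,628.73

Net profit: CAD 9,628.73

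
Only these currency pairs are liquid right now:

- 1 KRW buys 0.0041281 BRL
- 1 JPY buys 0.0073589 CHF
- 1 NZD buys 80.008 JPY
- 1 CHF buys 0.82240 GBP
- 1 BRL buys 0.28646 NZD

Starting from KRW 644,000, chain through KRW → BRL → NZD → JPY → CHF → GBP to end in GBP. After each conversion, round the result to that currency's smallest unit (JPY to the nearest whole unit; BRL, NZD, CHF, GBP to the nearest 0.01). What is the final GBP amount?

GBP 368.75

KRW 644,000 × 0.0041281 = BRL 2,658.50
BRL 2,658.50 × 0.28646 = NZD 761.55
NZD 761.55 × 80.008 = JPY 60,930
JPY 60,930 × 0.0073589 = CHF 448.38
CHF 448.38 × 0.82240 = GBP 368.75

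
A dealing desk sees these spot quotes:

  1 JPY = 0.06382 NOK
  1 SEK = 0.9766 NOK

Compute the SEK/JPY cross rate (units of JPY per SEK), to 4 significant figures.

1 SEK × 0.9766 = 0.9766 NOK
0.9766 NOK ÷ 0.06382 = 15.3024 JPY

SEK/JPY = 15.30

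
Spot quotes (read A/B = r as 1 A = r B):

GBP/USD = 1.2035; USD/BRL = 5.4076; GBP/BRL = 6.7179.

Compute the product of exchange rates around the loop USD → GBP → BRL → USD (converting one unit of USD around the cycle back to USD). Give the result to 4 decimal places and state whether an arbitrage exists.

Around USD → GBP → BRL → USD: 1 ÷ 1.2035 × 6.7179 ÷ 5.4076 = 1.032245
Product > 1; profitable direction is USD → GBP → BRL → USD.

1.0322 (arbitrage exists)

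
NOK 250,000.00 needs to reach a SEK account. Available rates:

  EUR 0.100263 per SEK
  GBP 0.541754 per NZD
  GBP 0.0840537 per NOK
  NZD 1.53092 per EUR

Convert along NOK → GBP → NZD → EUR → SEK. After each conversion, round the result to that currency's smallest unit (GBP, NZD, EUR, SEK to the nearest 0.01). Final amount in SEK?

SEK 252,697.80

NOK 250,000.00 × 0.0840537 = GBP 21,013.42
GBP 21,013.42 ÷ 0.541754 = NZD 38,787.75
NZD 38,787.75 ÷ 1.53092 = EUR 25,336.24
EUR 25,336.24 ÷ 0.100263 = SEK 252,697.80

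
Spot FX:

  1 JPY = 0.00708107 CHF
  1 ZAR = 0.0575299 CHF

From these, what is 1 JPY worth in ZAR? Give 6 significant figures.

JPY/ZAR = 0.123085

1 JPY × 0.00708107 = 0.00708107 CHF
0.00708107 CHF ÷ 0.0575299 = 0.123085 ZAR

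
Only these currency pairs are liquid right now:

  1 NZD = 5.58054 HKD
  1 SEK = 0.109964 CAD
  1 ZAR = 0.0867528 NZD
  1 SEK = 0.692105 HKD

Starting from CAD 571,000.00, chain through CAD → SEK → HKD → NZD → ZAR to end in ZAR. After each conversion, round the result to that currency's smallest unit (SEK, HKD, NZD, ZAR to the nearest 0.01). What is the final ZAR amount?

ZAR 7,423,314.18

CAD 571,000.00 ÷ 0.109964 = SEK 5,192,608.49
SEK 5,192,608.49 × 0.692105 = HKD 3,593,830.30
HKD 3,593,830.30 ÷ 5.58054 = NZD 643,993.29
NZD 643,993.29 ÷ 0.0867528 = ZAR 7,423,314.18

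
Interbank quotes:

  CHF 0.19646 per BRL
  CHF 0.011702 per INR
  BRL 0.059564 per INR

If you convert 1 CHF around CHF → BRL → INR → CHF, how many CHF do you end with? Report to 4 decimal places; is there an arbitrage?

1.0000 (no arbitrage)

Around CHF → BRL → INR → CHF: 1 ÷ 0.19646 ÷ 0.059564 × 0.011702 = 1.000005
Product ≈ 1 (deviation 0.000%, within rounding noise).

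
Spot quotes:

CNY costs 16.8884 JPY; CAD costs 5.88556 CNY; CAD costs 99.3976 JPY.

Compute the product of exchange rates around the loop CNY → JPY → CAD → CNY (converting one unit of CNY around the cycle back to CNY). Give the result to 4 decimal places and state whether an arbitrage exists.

Around CNY → JPY → CAD → CNY: 1 × 16.8884 ÷ 99.3976 × 5.88556 = 1.000001
Product ≈ 1 (deviation 0.000%, within rounding noise).

1.0000 (no arbitrage)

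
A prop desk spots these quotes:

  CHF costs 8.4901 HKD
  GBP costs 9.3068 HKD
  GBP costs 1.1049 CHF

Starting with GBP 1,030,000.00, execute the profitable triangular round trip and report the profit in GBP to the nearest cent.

Profit: GBP 8,179.92

Profitable loop is GBP → CHF → HKD → GBP:
GBP 1,030,000.00 × 1.1049 = CHF 1,138,047.00
CHF 1,138,047.00 × 8.4901 = HKD 9,662,132.83
HKD 9,662,132.83 ÷ 9.3068 = GBP 1,038,179.92
Profit = GBP 1,038,179.92 − GBP 1,030,000.00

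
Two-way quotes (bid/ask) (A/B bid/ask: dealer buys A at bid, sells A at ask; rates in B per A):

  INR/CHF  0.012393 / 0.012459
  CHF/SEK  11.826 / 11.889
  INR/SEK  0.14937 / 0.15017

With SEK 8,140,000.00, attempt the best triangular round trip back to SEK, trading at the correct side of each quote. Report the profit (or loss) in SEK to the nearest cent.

Net profit: SEK 68,414.39

Best loop SEK → CHF → INR → SEK:
SEK 8,140,000.00 ÷ 11.889 (buy CHF at ask) = CHF 684,666.50
CHF 684,666.50 ÷ 0.012459 (buy INR at ask) = INR 54,953,567.58
INR 54,953,567.58 × 0.14937 (sell INR at bid) = SEK 8,208,414.39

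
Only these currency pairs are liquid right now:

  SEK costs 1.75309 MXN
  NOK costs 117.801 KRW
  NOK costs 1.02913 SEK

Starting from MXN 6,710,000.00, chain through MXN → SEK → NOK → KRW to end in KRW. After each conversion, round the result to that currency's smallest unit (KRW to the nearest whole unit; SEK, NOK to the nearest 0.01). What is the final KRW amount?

KRW 438,124,002

MXN 6,710,000.00 ÷ 1.75309 = SEK 3,827,527.39
SEK 3,827,527.39 ÷ 1.02913 = NOK 3,719,187.46
NOK 3,719,187.46 × 117.801 = KRW 438,124,002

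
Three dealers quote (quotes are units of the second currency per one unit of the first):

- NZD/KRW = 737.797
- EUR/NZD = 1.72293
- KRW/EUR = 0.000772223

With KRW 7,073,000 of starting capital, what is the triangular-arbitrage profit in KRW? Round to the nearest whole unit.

Profitable loop is KRW → NZD → EUR → KRW:
KRW 7,073,000 ÷ 737.797 = NZD 9,586.65
NZD 9,586.65 ÷ 1.72293 = EUR 5,564.15
EUR 5,564.15 ÷ 0.000772223 = KRW 7,205,372
Profit = KRW 7,205,372 − KRW 7,073,000

Profit: KRW 132,372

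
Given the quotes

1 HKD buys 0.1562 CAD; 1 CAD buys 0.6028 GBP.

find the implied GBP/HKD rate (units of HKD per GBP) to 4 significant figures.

1 GBP ÷ 0.6028 = 1.65893 CAD
1.65893 CAD ÷ 0.1562 = 10.6205 HKD

GBP/HKD = 10.62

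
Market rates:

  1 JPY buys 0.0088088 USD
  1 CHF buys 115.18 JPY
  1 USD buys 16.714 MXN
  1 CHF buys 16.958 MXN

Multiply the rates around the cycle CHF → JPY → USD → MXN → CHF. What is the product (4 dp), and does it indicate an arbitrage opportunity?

1.0000 (no arbitrage)

Around CHF → JPY → USD → MXN → CHF: 1 × 115.18 × 0.0088088 × 16.714 ÷ 16.958 = 0.999999
Product ≈ 1 (deviation 0.000%, within rounding noise).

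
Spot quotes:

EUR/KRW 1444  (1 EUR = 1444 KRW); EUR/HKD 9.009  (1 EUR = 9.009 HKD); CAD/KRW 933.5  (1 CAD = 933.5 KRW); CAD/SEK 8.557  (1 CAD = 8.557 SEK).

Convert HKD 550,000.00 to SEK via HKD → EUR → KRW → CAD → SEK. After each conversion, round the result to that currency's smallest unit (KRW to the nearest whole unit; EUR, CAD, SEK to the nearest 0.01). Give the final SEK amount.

HKD 550,000.00 ÷ 9.009 = EUR 61,050.06
EUR 61,050.06 × 1444 = KRW 88,156,287
KRW 88,156,287 ÷ 933.5 = CAD 94,436.30
CAD 94,436.30 × 8.557 = SEK 808,091.42

SEK 808,091.42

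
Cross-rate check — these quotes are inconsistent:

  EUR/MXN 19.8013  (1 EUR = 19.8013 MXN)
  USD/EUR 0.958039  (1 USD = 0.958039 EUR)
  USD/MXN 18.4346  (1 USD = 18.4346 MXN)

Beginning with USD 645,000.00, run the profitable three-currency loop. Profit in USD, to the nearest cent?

Profit: USD 18,747.48

Profitable loop is USD → EUR → MXN → USD:
USD 645,000.00 × 0.958039 = EUR 617,935.16
EUR 617,935.16 × 19.8013 = MXN 12,235,919.38
MXN 12,235,919.38 ÷ 18.4346 = USD 663,747.48
Profit = USD 663,747.48 − USD 645,000.00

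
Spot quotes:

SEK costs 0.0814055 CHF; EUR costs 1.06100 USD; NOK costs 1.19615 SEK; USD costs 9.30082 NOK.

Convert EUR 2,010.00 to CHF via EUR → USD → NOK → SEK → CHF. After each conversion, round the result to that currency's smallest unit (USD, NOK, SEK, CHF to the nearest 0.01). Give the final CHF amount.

CHF 1,931.40

EUR 2,010.00 × 1.06100 = USD 2,132.61
USD 2,132.61 × 9.30082 = NOK 19,835.02
NOK 19,835.02 × 1.19615 = SEK 23,725.66
SEK 23,725.66 × 0.0814055 = CHF 1,931.40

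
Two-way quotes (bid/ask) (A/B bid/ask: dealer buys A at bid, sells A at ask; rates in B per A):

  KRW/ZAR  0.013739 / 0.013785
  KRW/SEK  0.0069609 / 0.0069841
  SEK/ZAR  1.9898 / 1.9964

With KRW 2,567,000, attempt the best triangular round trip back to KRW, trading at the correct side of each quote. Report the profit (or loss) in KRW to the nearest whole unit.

Best loop KRW → SEK → ZAR → KRW:
KRW 2,567,000 × 0.0069609 (sell KRW at bid) = SEK 17,868.63
SEK 17,868.63 × 1.9898 (sell SEK at bid) = ZAR 35,555.00
ZAR 35,555.00 ÷ 0.013785 (buy KRW at ask) = KRW 2,579,253

Net profit: KRW 12,253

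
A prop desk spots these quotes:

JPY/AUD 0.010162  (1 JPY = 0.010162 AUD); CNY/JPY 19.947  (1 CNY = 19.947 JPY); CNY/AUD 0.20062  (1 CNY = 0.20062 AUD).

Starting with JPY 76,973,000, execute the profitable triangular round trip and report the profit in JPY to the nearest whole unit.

Profit: JPY 798,588

Profitable loop is JPY → AUD → CNY → JPY:
JPY 76,973,000 × 0.010162 = AUD 782,199.63
AUD 782,199.63 ÷ 0.20062 = CNY 3,898,911.50
CNY 3,898,911.50 × 19.947 = JPY 77,771,588
Profit = JPY 77,771,588 − JPY 76,973,000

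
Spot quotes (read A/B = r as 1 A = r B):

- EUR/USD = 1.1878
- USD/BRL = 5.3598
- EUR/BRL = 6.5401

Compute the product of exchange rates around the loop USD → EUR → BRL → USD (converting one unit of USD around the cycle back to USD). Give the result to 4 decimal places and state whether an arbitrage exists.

Around USD → EUR → BRL → USD: 1 ÷ 1.1878 × 6.5401 ÷ 5.3598 = 1.027289
Product > 1; profitable direction is USD → EUR → BRL → USD.

1.0273 (arbitrage exists)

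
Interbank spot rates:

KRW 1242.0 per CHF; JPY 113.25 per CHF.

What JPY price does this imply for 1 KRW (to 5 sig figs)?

1 KRW ÷ 1242.0 = 0.000805153 CHF
0.000805153 CHF × 113.25 = 0.0911836 JPY

KRW/JPY = 0.091184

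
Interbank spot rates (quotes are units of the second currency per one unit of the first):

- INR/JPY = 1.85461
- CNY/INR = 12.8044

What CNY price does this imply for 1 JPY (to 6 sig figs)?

1 JPY ÷ 1.85461 = 0.539197 INR
0.539197 INR ÷ 12.8044 = 0.0421103 CNY

JPY/CNY = 0.0421103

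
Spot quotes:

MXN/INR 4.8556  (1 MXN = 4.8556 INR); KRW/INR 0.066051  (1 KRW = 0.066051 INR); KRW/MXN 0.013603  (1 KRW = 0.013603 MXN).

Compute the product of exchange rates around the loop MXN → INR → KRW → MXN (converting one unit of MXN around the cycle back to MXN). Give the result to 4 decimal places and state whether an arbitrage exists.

Around MXN → INR → KRW → MXN: 1 × 4.8556 ÷ 0.066051 × 0.013603 = 0.999996
Product ≈ 1 (deviation 0.000%, within rounding noise).

1.0000 (no arbitrage)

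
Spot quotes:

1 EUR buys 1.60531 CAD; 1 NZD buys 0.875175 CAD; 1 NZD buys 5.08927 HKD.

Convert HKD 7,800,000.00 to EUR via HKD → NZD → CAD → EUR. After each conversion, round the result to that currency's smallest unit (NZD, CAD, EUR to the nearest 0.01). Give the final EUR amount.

HKD 7,800,000.00 ÷ 5.08927 = NZD 1,532,636.31
NZD 1,532,636.31 × 0.875175 = CAD 1,341,324.98
CAD 1,341,324.98 ÷ 1.60531 = EUR 835,555.11

EUR 835,555.11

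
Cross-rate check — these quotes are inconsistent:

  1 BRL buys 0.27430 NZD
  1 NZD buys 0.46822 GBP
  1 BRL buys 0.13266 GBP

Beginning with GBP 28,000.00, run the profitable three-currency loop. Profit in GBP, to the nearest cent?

Profitable loop is GBP → NZD → BRL → GBP:
GBP 28,000.00 ÷ 0.46822 = NZD 59,800.95
NZD 59,800.95 ÷ 0.27430 = BRL 218,012.94
BRL 218,012.94 × 0.13266 = GBP 28,921.60
Profit = GBP 28,921.60 − GBP 28,000.00

Profit: GBP 921.60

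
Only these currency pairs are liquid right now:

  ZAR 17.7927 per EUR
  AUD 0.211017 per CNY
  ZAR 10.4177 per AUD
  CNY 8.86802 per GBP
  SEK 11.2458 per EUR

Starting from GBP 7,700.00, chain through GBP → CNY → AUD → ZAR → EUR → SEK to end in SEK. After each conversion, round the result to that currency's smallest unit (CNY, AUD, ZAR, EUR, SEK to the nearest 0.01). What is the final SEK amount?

GBP 7,700.00 × 8.86802 = CNY 68,283.75
CNY 68,283.75 × 0.211017 = AUD 14,409.03
AUD 14,409.03 × 10.4177 = ZAR 150,108.95
ZAR 150,108.95 ÷ 17.7927 = EUR 8,436.55
EUR 8,436.55 × 11.2458 = SEK 94,875.75

SEK 94,875.75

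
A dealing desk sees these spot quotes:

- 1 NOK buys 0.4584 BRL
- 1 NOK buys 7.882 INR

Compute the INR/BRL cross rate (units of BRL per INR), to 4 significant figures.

1 INR ÷ 7.882 = 0.126871 NOK
0.126871 NOK × 0.4584 = 0.0581578 BRL

INR/BRL = 0.05816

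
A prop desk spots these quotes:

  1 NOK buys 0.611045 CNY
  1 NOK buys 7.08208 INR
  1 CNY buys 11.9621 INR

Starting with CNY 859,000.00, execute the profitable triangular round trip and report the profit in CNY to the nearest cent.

Profit: CNY 27,569.85

Profitable loop is CNY → INR → NOK → CNY:
CNY 859,000.00 × 11.9621 = INR 10,275,443.90
INR 10,275,443.90 ÷ 7.08208 = NOK 1,450,907.63
NOK 1,450,907.63 × 0.611045 = CNY 886,569.85
Profit = CNY 886,569.85 − CNY 859,000.00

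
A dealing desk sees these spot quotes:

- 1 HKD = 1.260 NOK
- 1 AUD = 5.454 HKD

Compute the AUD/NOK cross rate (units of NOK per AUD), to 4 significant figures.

AUD/NOK = 6.872

1 AUD × 5.454 = 5.454 HKD
5.454 HKD × 1.260 = 6.87204 NOK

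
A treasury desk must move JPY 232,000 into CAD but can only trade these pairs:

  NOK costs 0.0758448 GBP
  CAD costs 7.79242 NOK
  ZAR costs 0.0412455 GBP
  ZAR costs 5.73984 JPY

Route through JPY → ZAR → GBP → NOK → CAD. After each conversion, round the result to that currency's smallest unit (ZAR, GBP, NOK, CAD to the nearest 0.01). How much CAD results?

CAD 2,820.76

JPY 232,000 ÷ 5.73984 = ZAR 40,419.25
ZAR 40,419.25 × 0.0412455 = GBP 1,667.11
GBP 1,667.11 ÷ 0.0758448 = NOK 21,980.54
NOK 21,980.54 ÷ 7.79242 = CAD 2,820.76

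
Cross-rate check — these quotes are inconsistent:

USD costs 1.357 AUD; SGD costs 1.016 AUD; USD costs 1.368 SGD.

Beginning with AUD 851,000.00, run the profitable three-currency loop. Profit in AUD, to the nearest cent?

Profit: AUD 20,624.68

Profitable loop is AUD → USD → SGD → AUD:
AUD 851,000.00 ÷ 1.357 = USD 627,118.64
USD 627,118.64 × 1.368 = SGD 857,898.31
SGD 857,898.31 × 1.016 = AUD 871,624.68
Profit = AUD 871,624.68 − AUD 851,000.00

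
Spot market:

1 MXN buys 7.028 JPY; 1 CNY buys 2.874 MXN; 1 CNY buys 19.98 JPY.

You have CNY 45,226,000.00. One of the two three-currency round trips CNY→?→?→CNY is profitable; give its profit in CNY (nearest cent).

Profitable loop is CNY → MXN → JPY → CNY:
CNY 45,226,000.00 × 2.874 = MXN 129,979,524.00
MXN 129,979,524.00 × 7.028 = JPY 913,496,095
JPY 913,496,095 ÷ 19.98 = CNY 45,720,525.26
Profit = CNY 45,720,525.26 − CNY 45,226,000.00

Profit: CNY 494,525.26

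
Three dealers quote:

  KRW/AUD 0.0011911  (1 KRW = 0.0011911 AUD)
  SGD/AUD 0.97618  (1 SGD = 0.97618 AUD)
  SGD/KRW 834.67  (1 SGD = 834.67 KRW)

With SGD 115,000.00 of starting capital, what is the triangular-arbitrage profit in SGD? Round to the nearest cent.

Profit: SGD 2,119.97

Profitable loop is SGD → KRW → AUD → SGD:
SGD 115,000.00 × 834.67 = KRW 95,987,050
KRW 95,987,050 × 0.0011911 = AUD 114,330.18
AUD 114,330.18 ÷ 0.97618 = SGD 117,119.97
Profit = SGD 117,119.97 − SGD 115,000.00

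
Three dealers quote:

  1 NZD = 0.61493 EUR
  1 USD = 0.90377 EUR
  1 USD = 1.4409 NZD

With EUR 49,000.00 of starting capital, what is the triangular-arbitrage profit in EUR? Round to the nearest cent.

Profitable loop is EUR → NZD → USD → EUR:
EUR 49,000.00 ÷ 0.61493 = NZD 79,683.87
NZD 79,683.87 ÷ 1.4409 = USD 55,301.45
USD 55,301.45 × 0.90377 = EUR 49,979.80
Profit = EUR 49,979.80 − EUR 49,000.00

Profit: EUR 979.80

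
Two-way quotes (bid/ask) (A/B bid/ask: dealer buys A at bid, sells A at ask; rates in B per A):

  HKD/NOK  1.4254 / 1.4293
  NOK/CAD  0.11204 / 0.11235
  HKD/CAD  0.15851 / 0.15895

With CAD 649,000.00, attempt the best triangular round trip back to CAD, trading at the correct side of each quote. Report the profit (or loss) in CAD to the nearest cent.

Best loop CAD → HKD → NOK → CAD:
CAD 649,000.00 ÷ 0.15895 (buy HKD at ask) = HKD 4,083,044.98
HKD 4,083,044.98 × 1.4254 (sell HKD at bid) = NOK 5,819,972.32
NOK 5,819,972.32 × 0.11204 (sell NOK at bid) = CAD 652,069.70

Net profit: CAD 3,069.70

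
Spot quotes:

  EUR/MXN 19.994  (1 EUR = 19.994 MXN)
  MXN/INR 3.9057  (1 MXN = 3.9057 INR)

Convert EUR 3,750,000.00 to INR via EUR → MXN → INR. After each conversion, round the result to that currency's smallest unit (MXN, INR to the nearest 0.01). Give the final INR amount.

EUR 3,750,000.00 × 19.994 = MXN 74,977,500.00
MXN 74,977,500.00 × 3.9057 = INR 292,839,621.75

INR 292,839,621.75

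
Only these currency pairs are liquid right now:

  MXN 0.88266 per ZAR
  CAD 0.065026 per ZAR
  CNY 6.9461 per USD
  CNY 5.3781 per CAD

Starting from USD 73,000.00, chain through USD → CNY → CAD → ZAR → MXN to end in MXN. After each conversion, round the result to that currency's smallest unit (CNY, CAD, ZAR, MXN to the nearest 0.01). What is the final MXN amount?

MXN 1,279,797.95

USD 73,000.00 × 6.9461 = CNY 507,065.30
CNY 507,065.30 ÷ 5.3781 = CAD 94,283.35
CAD 94,283.35 ÷ 0.065026 = ZAR 1,449,933.10
ZAR 1,449,933.10 × 0.88266 = MXN 1,279,797.95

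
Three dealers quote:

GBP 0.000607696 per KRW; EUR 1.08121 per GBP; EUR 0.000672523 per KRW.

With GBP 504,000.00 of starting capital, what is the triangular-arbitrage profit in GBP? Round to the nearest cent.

Profit: GBP 11,871.16

Profitable loop is GBP → KRW → EUR → GBP:
GBP 504,000.00 ÷ 0.000607696 = KRW 829,362,049
KRW 829,362,049 × 0.000672523 = EUR 557,765.05
EUR 557,765.05 ÷ 1.08121 = GBP 515,871.16
Profit = GBP 515,871.16 − GBP 504,000.00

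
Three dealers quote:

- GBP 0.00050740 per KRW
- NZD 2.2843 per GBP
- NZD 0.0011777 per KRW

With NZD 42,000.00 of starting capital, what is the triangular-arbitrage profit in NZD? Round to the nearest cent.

Profitable loop is NZD → GBP → KRW → NZD:
NZD 42,000.00 ÷ 2.2843 = GBP 18,386.38
GBP 18,386.38 ÷ 0.00050740 = KRW 36,236,454
KRW 36,236,454 × 0.0011777 = NZD 42,675.67
Profit = NZD 42,675.67 − NZD 42,000.00

Profit: NZD 675.67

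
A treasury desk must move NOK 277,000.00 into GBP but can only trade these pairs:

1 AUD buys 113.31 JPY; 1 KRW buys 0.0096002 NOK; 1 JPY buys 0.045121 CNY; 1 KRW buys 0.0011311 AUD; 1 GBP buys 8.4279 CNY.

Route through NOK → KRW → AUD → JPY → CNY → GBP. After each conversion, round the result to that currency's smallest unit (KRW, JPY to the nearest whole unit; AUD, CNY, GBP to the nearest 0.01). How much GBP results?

NOK 277,000.00 ÷ 0.0096002 = KRW 28,853,566
KRW 28,853,566 × 0.0011311 = AUD 32,636.27
AUD 32,636.27 × 113.31 = JPY 3,698,016
JPY 3,698,016 × 0.045121 = CNY 166,858.18
CNY 166,858.18 ÷ 8.4279 = GBP 19,798.31

GBP 19,798.31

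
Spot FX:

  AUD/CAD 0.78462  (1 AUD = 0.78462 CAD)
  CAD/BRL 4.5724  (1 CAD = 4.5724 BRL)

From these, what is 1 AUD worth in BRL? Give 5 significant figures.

AUD/BRL = 3.5876

1 AUD × 0.78462 = 0.78462 CAD
0.78462 CAD × 4.5724 = 3.5876 BRL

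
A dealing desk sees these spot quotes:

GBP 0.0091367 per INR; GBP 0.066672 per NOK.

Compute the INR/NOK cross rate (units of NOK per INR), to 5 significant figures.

INR/NOK = 0.13704

1 INR × 0.0091367 = 0.0091367 GBP
0.0091367 GBP ÷ 0.066672 = 0.13704 NOK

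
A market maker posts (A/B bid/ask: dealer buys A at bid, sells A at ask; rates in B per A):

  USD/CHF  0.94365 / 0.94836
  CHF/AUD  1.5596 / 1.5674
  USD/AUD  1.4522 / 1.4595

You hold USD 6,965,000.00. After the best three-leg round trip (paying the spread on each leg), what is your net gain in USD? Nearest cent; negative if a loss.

Best loop USD → CHF → AUD → USD:
USD 6,965,000.00 × 0.94365 (sell USD at bid) = CHF 6,572,522.25
CHF 6,572,522.25 × 1.5596 (sell CHF at bid) = AUD 10,250,505.70
AUD 10,250,505.70 ÷ 1.4595 (buy USD at ask) = USD 7,023,299.56

Net profit: USD 58,299.56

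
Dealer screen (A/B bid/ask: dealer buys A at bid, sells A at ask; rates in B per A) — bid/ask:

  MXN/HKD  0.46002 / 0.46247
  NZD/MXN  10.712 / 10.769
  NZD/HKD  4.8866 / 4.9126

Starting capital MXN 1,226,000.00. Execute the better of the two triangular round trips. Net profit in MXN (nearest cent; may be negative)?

Best loop MXN → HKD → NZD → MXN:
MXN 1,226,000.00 × 0.46002 (sell MXN at bid) = HKD 563,984.52
HKD 563,984.52 ÷ 4.9126 (buy NZD at ask) = NZD 114,803.67
NZD 114,803.67 × 10.712 (sell NZD at bid) = MXN 1,229,776.94

Net profit: MXN 3,776.94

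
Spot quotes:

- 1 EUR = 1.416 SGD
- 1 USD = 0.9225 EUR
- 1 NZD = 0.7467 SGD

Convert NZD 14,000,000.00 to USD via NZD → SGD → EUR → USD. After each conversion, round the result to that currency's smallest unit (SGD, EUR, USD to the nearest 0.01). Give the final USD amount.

USD 8,002,847.83

NZD 14,000,000.00 × 0.7467 = SGD 10,453,800.00
SGD 10,453,800.00 ÷ 1.416 = EUR 7,382,627.12
EUR 7,382,627.12 ÷ 0.9225 = USD 8,002,847.83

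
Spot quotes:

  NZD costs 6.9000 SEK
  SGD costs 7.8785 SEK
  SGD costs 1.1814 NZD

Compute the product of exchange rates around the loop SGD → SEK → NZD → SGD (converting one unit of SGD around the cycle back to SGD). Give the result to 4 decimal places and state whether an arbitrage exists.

Around SGD → SEK → NZD → SGD: 1 × 7.8785 ÷ 6.9000 ÷ 1.1814 = 0.966490
Product < 1; profitable direction is SGD → NZD → SEK → SGD.

0.9665 (arbitrage exists)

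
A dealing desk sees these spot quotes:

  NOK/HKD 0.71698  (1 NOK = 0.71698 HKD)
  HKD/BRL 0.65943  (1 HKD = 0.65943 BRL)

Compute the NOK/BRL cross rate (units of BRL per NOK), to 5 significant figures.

1 NOK × 0.71698 = 0.71698 HKD
0.71698 HKD × 0.65943 = 0.472798 BRL

NOK/BRL = 0.47280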